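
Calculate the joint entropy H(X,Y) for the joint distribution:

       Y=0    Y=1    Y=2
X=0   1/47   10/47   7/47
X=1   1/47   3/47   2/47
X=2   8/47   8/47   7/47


H(X,Y) = -Σ p(x,y) log₂ p(x,y)
  p(0,0)=1/47: -0.0213 × log₂(0.0213) = 0.1182
  p(0,1)=10/47: -0.2128 × log₂(0.2128) = 0.4750
  p(0,2)=7/47: -0.1489 × log₂(0.1489) = 0.4092
  p(1,0)=1/47: -0.0213 × log₂(0.0213) = 0.1182
  p(1,1)=3/47: -0.0638 × log₂(0.0638) = 0.2534
  p(1,2)=2/47: -0.0426 × log₂(0.0426) = 0.1938
  p(2,0)=8/47: -0.1702 × log₂(0.1702) = 0.4348
  p(2,1)=8/47: -0.1702 × log₂(0.1702) = 0.4348
  p(2,2)=7/47: -0.1489 × log₂(0.1489) = 0.4092
H(X,Y) = 2.8466 bits


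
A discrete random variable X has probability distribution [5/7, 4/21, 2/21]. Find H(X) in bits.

H(X) = -Σ p(x) log₂ p(x)
  -5/7 × log₂(5/7) = 0.3467
  -4/21 × log₂(4/21) = 0.4557
  -2/21 × log₂(2/21) = 0.3231
H(X) = 1.1255 bits


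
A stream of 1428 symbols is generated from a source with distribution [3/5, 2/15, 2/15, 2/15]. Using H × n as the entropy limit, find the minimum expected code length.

Entropy H = 1.6049 bits/symbol
Minimum bits = H × n = 1.6049 × 1428
= 2291.85 bits


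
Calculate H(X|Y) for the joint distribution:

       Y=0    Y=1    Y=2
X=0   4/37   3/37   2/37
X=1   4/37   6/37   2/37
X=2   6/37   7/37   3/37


H(X|Y) = Σ_y p(y) H(X|Y=y)
  p(Y=0) = 14/37, H(X|Y=0) = 1.5567
  p(Y=1) = 16/37, H(X|Y=1) = 1.5052
  p(Y=2) = 7/37, H(X|Y=2) = 1.5567
H(X|Y) = 0.3784×1.5567 + 0.4324×1.5052 + 0.1892×1.5567 = 1.5344 bits


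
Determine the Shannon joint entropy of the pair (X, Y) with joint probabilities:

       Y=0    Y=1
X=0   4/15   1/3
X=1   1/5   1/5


H(X,Y) = -Σ p(x,y) log₂ p(x,y)
  p(0,0)=4/15: -0.2667 × log₂(0.2667) = 0.5085
  p(0,1)=1/3: -0.3333 × log₂(0.3333) = 0.5283
  p(1,0)=1/5: -0.2000 × log₂(0.2000) = 0.4644
  p(1,1)=1/5: -0.2000 × log₂(0.2000) = 0.4644
H(X,Y) = 1.9656 bits


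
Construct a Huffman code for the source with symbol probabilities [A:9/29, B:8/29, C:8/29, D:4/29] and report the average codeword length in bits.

Huffman tree construction:
Combine smallest probabilities repeatedly
Resulting codes:
  A: 11 (length 2)
  B: 01 (length 2)
  C: 10 (length 2)
  D: 00 (length 2)
Average length = Σ p(s) × length(s) = 2.0000 bits


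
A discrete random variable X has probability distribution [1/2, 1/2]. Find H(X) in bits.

H(X) = -Σ p(x) log₂ p(x)
  -1/2 × log₂(1/2) = 0.5000
  -1/2 × log₂(1/2) = 0.5000
H(X) = 1.0000 bits


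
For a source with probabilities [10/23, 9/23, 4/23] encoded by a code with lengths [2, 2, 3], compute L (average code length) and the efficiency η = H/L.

Average length L = Σ p_i × l_i = 2.1739 bits
Entropy H = 1.4910 bits
Efficiency η = H/L × 100% = 68.59%


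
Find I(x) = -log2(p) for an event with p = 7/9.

Information content I(x) = -log₂(p(x))
I = -log₂(7/9) = -log₂(0.7778)
I = 0.3626 bits


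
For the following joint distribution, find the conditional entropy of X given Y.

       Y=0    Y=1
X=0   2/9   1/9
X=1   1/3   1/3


H(X|Y) = Σ_y p(y) H(X|Y=y)
  p(Y=0) = 5/9, H(X|Y=0) = 0.9710
  p(Y=1) = 4/9, H(X|Y=1) = 0.8113
H(X|Y) = 0.5556×0.9710 + 0.4444×0.8113 = 0.9000 bits


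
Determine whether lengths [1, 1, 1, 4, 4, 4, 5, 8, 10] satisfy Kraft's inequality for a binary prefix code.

Kraft inequality: Σ 2^(-l_i) ≤ 1 for prefix-free code
Calculating: 2^(-1) + 2^(-1) + 2^(-1) + 2^(-4) + 2^(-4) + 2^(-4) + 2^(-5) + 2^(-8) + 2^(-10)
= 0.5 + 0.5 + 0.5 + 0.0625 + 0.0625 + 0.0625 + 0.03125 + 0.00390625 + 0.0009765625
= 1.7236
Since 1.7236 > 1, prefix-free code does not exist


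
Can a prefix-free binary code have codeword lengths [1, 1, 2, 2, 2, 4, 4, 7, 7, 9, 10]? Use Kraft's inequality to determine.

Kraft inequality: Σ 2^(-l_i) ≤ 1 for prefix-free code
Calculating: 2^(-1) + 2^(-1) + 2^(-2) + 2^(-2) + 2^(-2) + 2^(-4) + 2^(-4) + 2^(-7) + 2^(-7) + 2^(-9) + 2^(-10)
= 0.5 + 0.5 + 0.25 + 0.25 + 0.25 + 0.0625 + 0.0625 + 0.0078125 + 0.0078125 + 0.001953125 + 0.0009765625
= 1.8936
Since 1.8936 > 1, prefix-free code does not exist


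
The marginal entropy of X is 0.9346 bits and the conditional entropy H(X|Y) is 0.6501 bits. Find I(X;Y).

I(X;Y) = H(X) - H(X|Y)
I(X;Y) = 0.9346 - 0.6501 = 0.2845 bits


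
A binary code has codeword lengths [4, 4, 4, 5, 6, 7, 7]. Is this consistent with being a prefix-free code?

Kraft inequality: Σ 2^(-l_i) ≤ 1 for prefix-free code
Calculating: 2^(-4) + 2^(-4) + 2^(-4) + 2^(-5) + 2^(-6) + 2^(-7) + 2^(-7)
= 0.0625 + 0.0625 + 0.0625 + 0.03125 + 0.015625 + 0.0078125 + 0.0078125
= 0.2500
Since 0.2500 ≤ 1, prefix-free code exists


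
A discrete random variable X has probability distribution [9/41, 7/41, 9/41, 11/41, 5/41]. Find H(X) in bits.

H(X) = -Σ p(x) log₂ p(x)
  -9/41 × log₂(9/41) = 0.4802
  -7/41 × log₂(7/41) = 0.4354
  -9/41 × log₂(9/41) = 0.4802
  -11/41 × log₂(11/41) = 0.5093
  -5/41 × log₂(5/41) = 0.3702
H(X) = 2.2753 bits


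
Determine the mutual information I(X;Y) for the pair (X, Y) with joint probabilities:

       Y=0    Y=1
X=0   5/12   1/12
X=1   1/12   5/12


H(X) = 1.0000, H(Y) = 1.0000, H(X,Y) = 1.6500
I(X;Y) = H(X) + H(Y) - H(X,Y) = 0.3500 bits


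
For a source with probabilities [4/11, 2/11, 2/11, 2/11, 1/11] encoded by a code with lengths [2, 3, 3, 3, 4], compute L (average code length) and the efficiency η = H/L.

Average length L = Σ p_i × l_i = 2.7273 bits
Entropy H = 2.1867 bits
Efficiency η = H/L × 100% = 80.18%


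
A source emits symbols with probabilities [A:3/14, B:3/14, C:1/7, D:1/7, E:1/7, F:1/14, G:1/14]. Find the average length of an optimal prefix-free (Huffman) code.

Huffman tree construction:
Combine smallest probabilities repeatedly
Resulting codes:
  A: 00 (length 2)
  B: 01 (length 2)
  C: 100 (length 3)
  D: 101 (length 3)
  E: 110 (length 3)
  F: 1110 (length 4)
  G: 1111 (length 4)
Average length = Σ p(s) × length(s) = 2.7143 bits


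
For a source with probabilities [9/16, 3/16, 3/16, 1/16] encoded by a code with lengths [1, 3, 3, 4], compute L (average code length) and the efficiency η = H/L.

Average length L = Σ p_i × l_i = 1.9375 bits
Entropy H = 1.6226 bits
Efficiency η = H/L × 100% = 83.74%


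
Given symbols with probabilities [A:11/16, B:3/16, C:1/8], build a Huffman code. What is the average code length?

Huffman tree construction:
Combine smallest probabilities repeatedly
Resulting codes:
  A: 1 (length 1)
  B: 01 (length 2)
  C: 00 (length 2)
Average length = Σ p(s) × length(s) = 1.3125 bits


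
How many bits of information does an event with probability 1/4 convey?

Information content I(x) = -log₂(p(x))
I = -log₂(1/4) = -log₂(0.2500)
I = 2.0000 bits


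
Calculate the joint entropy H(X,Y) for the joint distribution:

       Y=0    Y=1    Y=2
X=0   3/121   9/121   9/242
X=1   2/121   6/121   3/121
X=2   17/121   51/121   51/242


H(X,Y) = -Σ p(x,y) log₂ p(x,y)
  p(0,0)=3/121: -0.0248 × log₂(0.0248) = 0.1322
  p(0,1)=9/121: -0.0744 × log₂(0.0744) = 0.2788
  p(0,2)=9/242: -0.0372 × log₂(0.0372) = 0.1766
  p(1,0)=2/121: -0.0165 × log₂(0.0165) = 0.0978
  p(1,1)=6/121: -0.0496 × log₂(0.0496) = 0.2149
  p(1,2)=3/121: -0.0248 × log₂(0.0248) = 0.1322
  p(2,0)=17/121: -0.1405 × log₂(0.1405) = 0.3978
  p(2,1)=51/121: -0.4215 × log₂(0.4215) = 0.5254
  p(2,2)=51/242: -0.2107 × log₂(0.2107) = 0.4734
H(X,Y) = 2.4293 bits


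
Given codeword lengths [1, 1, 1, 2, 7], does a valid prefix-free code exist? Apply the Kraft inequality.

Kraft inequality: Σ 2^(-l_i) ≤ 1 for prefix-free code
Calculating: 2^(-1) + 2^(-1) + 2^(-1) + 2^(-2) + 2^(-7)
= 0.5 + 0.5 + 0.5 + 0.25 + 0.0078125
= 1.7578
Since 1.7578 > 1, prefix-free code does not exist


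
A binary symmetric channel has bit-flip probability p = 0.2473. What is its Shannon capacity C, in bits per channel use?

For BSC with error probability p:
C = 1 - H(p) where H(p) is binary entropy
H(0.2473) = -0.2473 × log₂(0.2473) - 0.7527 × log₂(0.7527)
H(p) = 0.8070
C = 1 - 0.8070 = 0.1930 bits/use


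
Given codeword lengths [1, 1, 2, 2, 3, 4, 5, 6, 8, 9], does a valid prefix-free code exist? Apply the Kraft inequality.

Kraft inequality: Σ 2^(-l_i) ≤ 1 for prefix-free code
Calculating: 2^(-1) + 2^(-1) + 2^(-2) + 2^(-2) + 2^(-3) + 2^(-4) + 2^(-5) + 2^(-6) + 2^(-8) + 2^(-9)
= 0.5 + 0.5 + 0.25 + 0.25 + 0.125 + 0.0625 + 0.03125 + 0.015625 + 0.00390625 + 0.001953125
= 1.7402
Since 1.7402 > 1, prefix-free code does not exist


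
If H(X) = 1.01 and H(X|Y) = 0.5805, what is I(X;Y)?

I(X;Y) = H(X) - H(X|Y)
I(X;Y) = 1.01 - 0.5805 = 0.4295 bits


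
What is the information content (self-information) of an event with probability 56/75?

Information content I(x) = -log₂(p(x))
I = -log₂(56/75) = -log₂(0.7467)
I = 0.4215 bits


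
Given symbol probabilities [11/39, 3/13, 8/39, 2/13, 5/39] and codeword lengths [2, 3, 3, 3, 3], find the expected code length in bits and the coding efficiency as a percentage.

Average length L = Σ p_i × l_i = 2.7179 bits
Entropy H = 2.2674 bits
Efficiency η = H/L × 100% = 83.42%


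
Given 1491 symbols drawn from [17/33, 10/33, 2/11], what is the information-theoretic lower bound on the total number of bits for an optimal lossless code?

Entropy H = 1.4621 bits/symbol
Minimum bits = H × n = 1.4621 × 1491
= 2179.98 bits


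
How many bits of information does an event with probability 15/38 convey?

Information content I(x) = -log₂(p(x))
I = -log₂(15/38) = -log₂(0.3947)
I = 1.3410 bits


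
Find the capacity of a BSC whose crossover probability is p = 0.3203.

For BSC with error probability p:
C = 1 - H(p) where H(p) is binary entropy
H(0.3203) = -0.3203 × log₂(0.3203) - 0.6797 × log₂(0.6797)
H(p) = 0.9047
C = 1 - 0.9047 = 0.0953 bits/use


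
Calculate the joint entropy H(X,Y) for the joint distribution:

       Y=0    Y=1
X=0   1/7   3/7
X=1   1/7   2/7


H(X,Y) = -Σ p(x,y) log₂ p(x,y)
  p(0,0)=1/7: -0.1429 × log₂(0.1429) = 0.4011
  p(0,1)=3/7: -0.4286 × log₂(0.4286) = 0.5239
  p(1,0)=1/7: -0.1429 × log₂(0.1429) = 0.4011
  p(1,1)=2/7: -0.2857 × log₂(0.2857) = 0.5164
H(X,Y) = 1.8424 bits


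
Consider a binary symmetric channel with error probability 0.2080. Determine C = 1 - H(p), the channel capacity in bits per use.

For BSC with error probability p:
C = 1 - H(p) where H(p) is binary entropy
H(0.2080) = -0.2080 × log₂(0.2080) - 0.7920 × log₂(0.7920)
H(p) = 0.7376
C = 1 - 0.7376 = 0.2624 bits/use


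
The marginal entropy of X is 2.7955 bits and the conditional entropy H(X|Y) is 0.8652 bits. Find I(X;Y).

I(X;Y) = H(X) - H(X|Y)
I(X;Y) = 2.7955 - 0.8652 = 1.9303 bits


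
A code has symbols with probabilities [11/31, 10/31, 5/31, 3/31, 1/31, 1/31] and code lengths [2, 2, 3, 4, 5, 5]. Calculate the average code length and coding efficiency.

Average length L = Σ p_i × l_i = 2.5484 bits
Entropy H = 2.1272 bits
Efficiency η = H/L × 100% = 83.47%


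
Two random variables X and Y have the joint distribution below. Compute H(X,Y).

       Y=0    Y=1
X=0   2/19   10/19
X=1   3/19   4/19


H(X,Y) = -Σ p(x,y) log₂ p(x,y)
  p(0,0)=2/19: -0.1053 × log₂(0.1053) = 0.3419
  p(0,1)=10/19: -0.5263 × log₂(0.5263) = 0.4874
  p(1,0)=3/19: -0.1579 × log₂(0.1579) = 0.4205
  p(1,1)=4/19: -0.2105 × log₂(0.2105) = 0.4732
H(X,Y) = 1.7230 bits


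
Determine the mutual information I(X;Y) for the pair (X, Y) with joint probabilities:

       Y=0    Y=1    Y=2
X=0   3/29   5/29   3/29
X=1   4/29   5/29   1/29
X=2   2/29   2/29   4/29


H(X) = 1.5727, H(Y) = 1.5632, H(X,Y) = 3.0397
I(X;Y) = H(X) + H(Y) - H(X,Y) = 0.0962 bits


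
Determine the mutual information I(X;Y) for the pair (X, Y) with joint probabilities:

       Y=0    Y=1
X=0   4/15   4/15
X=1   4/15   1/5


H(X) = 0.9968, H(Y) = 0.9968, H(X,Y) = 1.9899
I(X;Y) = H(X) + H(Y) - H(X,Y) = 0.0037 bits


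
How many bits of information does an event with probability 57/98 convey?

Information content I(x) = -log₂(p(x))
I = -log₂(57/98) = -log₂(0.5816)
I = 0.7818 bits


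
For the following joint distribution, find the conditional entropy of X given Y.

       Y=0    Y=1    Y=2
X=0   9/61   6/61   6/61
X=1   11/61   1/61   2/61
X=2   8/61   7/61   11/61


H(X|Y) = Σ_y p(y) H(X|Y=y)
  p(Y=0) = 28/61, H(X|Y=0) = 1.5722
  p(Y=1) = 14/61, H(X|Y=1) = 1.2958
  p(Y=2) = 19/61, H(X|Y=2) = 1.3235
H(X|Y) = 0.4590×1.5722 + 0.2295×1.2958 + 0.3115×1.3235 = 1.4313 bits


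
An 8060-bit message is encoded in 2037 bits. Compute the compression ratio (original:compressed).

Compression ratio = Original / Compressed
= 8060 / 2037 = 3.96:1


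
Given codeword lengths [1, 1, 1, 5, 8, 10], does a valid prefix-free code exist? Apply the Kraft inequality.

Kraft inequality: Σ 2^(-l_i) ≤ 1 for prefix-free code
Calculating: 2^(-1) + 2^(-1) + 2^(-1) + 2^(-5) + 2^(-8) + 2^(-10)
= 0.5 + 0.5 + 0.5 + 0.03125 + 0.00390625 + 0.0009765625
= 1.5361
Since 1.5361 > 1, prefix-free code does not exist


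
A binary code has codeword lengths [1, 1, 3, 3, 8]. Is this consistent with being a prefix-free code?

Kraft inequality: Σ 2^(-l_i) ≤ 1 for prefix-free code
Calculating: 2^(-1) + 2^(-1) + 2^(-3) + 2^(-3) + 2^(-8)
= 0.5 + 0.5 + 0.125 + 0.125 + 0.00390625
= 1.2539
Since 1.2539 > 1, prefix-free code does not exist


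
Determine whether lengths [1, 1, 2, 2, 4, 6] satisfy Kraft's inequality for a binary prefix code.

Kraft inequality: Σ 2^(-l_i) ≤ 1 for prefix-free code
Calculating: 2^(-1) + 2^(-1) + 2^(-2) + 2^(-2) + 2^(-4) + 2^(-6)
= 0.5 + 0.5 + 0.25 + 0.25 + 0.0625 + 0.015625
= 1.5781
Since 1.5781 > 1, prefix-free code does not exist


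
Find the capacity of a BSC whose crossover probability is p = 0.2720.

For BSC with error probability p:
C = 1 - H(p) where H(p) is binary entropy
H(0.2720) = -0.2720 × log₂(0.2720) - 0.7280 × log₂(0.7280)
H(p) = 0.8443
C = 1 - 0.8443 = 0.1557 bits/use


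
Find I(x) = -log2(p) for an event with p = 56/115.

Information content I(x) = -log₂(p(x))
I = -log₂(56/115) = -log₂(0.4870)
I = 1.0381 bits


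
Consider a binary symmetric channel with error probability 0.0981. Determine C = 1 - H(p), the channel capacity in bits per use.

For BSC with error probability p:
C = 1 - H(p) where H(p) is binary entropy
H(0.0981) = -0.0981 × log₂(0.0981) - 0.9019 × log₂(0.9019)
H(p) = 0.4629
C = 1 - 0.4629 = 0.5371 bits/use


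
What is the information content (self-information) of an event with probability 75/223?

Information content I(x) = -log₂(p(x))
I = -log₂(75/223) = -log₂(0.3363)
I = 1.5721 bits


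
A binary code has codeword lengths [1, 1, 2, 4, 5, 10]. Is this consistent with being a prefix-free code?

Kraft inequality: Σ 2^(-l_i) ≤ 1 for prefix-free code
Calculating: 2^(-1) + 2^(-1) + 2^(-2) + 2^(-4) + 2^(-5) + 2^(-10)
= 0.5 + 0.5 + 0.25 + 0.0625 + 0.03125 + 0.0009765625
= 1.3447
Since 1.3447 > 1, prefix-free code does not exist


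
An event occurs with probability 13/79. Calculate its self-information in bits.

Information content I(x) = -log₂(p(x))
I = -log₂(13/79) = -log₂(0.1646)
I = 2.6033 bits


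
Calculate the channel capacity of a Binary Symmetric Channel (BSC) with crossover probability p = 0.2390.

For BSC with error probability p:
C = 1 - H(p) where H(p) is binary entropy
H(0.2390) = -0.2390 × log₂(0.2390) - 0.7610 × log₂(0.7610)
H(p) = 0.7934
C = 1 - 0.7934 = 0.2066 bits/use


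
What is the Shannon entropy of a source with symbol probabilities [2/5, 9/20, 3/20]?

H(X) = -Σ p(x) log₂ p(x)
  -2/5 × log₂(2/5) = 0.5288
  -9/20 × log₂(9/20) = 0.5184
  -3/20 × log₂(3/20) = 0.4105
H(X) = 1.4577 bits


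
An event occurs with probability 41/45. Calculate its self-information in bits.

Information content I(x) = -log₂(p(x))
I = -log₂(41/45) = -log₂(0.9111)
I = 0.1343 bits


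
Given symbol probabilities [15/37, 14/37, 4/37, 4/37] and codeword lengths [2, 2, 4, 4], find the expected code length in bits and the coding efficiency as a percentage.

Average length L = Σ p_i × l_i = 2.4324 bits
Entropy H = 1.7525 bits
Efficiency η = H/L × 100% = 72.05%


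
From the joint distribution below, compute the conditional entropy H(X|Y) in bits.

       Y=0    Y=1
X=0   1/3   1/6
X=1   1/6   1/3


H(X|Y) = Σ_y p(y) H(X|Y=y)
  p(Y=0) = 1/2, H(X|Y=0) = 0.9183
  p(Y=1) = 1/2, H(X|Y=1) = 0.9183
H(X|Y) = 0.5000×0.9183 + 0.5000×0.9183 = 0.9183 bits


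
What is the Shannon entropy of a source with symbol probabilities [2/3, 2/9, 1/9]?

H(X) = -Σ p(x) log₂ p(x)
  -2/3 × log₂(2/3) = 0.3900
  -2/9 × log₂(2/9) = 0.4822
  -1/9 × log₂(1/9) = 0.3522
H(X) = 1.2244 bits


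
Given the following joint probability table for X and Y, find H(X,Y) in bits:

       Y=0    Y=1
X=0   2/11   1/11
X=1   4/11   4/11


H(X,Y) = -Σ p(x,y) log₂ p(x,y)
  p(0,0)=2/11: -0.1818 × log₂(0.1818) = 0.4472
  p(0,1)=1/11: -0.0909 × log₂(0.0909) = 0.3145
  p(1,0)=4/11: -0.3636 × log₂(0.3636) = 0.5307
  p(1,1)=4/11: -0.3636 × log₂(0.3636) = 0.5307
H(X,Y) = 1.8231 bits


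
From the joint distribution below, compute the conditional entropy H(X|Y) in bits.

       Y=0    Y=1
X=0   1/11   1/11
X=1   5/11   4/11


H(X|Y) = Σ_y p(y) H(X|Y=y)
  p(Y=0) = 6/11, H(X|Y=0) = 0.6500
  p(Y=1) = 5/11, H(X|Y=1) = 0.7219
H(X|Y) = 0.5455×0.6500 + 0.4545×0.7219 = 0.6827 bits


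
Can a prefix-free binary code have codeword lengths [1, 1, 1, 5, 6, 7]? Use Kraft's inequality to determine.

Kraft inequality: Σ 2^(-l_i) ≤ 1 for prefix-free code
Calculating: 2^(-1) + 2^(-1) + 2^(-1) + 2^(-5) + 2^(-6) + 2^(-7)
= 0.5 + 0.5 + 0.5 + 0.03125 + 0.015625 + 0.0078125
= 1.5547
Since 1.5547 > 1, prefix-free code does not exist


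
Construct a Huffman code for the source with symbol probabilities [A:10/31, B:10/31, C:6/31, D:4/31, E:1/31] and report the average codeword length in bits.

Huffman tree construction:
Combine smallest probabilities repeatedly
Resulting codes:
  A: 10 (length 2)
  B: 11 (length 2)
  C: 01 (length 2)
  D: 001 (length 3)
  E: 000 (length 3)
Average length = Σ p(s) × length(s) = 2.1613 bits


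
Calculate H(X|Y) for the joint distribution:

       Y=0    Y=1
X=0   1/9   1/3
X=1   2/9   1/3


H(X|Y) = Σ_y p(y) H(X|Y=y)
  p(Y=0) = 1/3, H(X|Y=0) = 0.9183
  p(Y=1) = 2/3, H(X|Y=1) = 1.0000
H(X|Y) = 0.3333×0.9183 + 0.6667×1.0000 = 0.9728 bits


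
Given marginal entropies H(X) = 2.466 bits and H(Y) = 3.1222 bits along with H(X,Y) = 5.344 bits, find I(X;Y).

I(X;Y) = H(X) + H(Y) - H(X,Y)
I(X;Y) = 2.466 + 3.1222 - 5.344 = 0.2442 bits


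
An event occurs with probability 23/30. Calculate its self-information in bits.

Information content I(x) = -log₂(p(x))
I = -log₂(23/30) = -log₂(0.7667)
I = 0.3833 bits


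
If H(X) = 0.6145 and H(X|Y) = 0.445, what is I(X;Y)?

I(X;Y) = H(X) - H(X|Y)
I(X;Y) = 0.6145 - 0.445 = 0.1695 bits


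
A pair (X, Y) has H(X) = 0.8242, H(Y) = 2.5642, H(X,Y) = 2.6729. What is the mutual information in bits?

I(X;Y) = H(X) + H(Y) - H(X,Y)
I(X;Y) = 0.8242 + 2.5642 - 2.6729 = 0.7155 bits


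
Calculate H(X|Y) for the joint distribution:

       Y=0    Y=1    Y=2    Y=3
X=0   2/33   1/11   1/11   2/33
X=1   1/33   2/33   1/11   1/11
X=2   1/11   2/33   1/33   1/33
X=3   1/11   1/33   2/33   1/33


H(X|Y) = Σ_y p(y) H(X|Y=y)
  p(Y=0) = 3/11, H(X|Y=0) = 1.8911
  p(Y=1) = 8/33, H(X|Y=1) = 1.9056
  p(Y=2) = 3/11, H(X|Y=2) = 1.8911
  p(Y=3) = 7/33, H(X|Y=3) = 1.8424
H(X|Y) = 0.2727×1.8911 + 0.2424×1.9056 + 0.2727×1.8911 + 0.2121×1.8424 = 1.8843 bits


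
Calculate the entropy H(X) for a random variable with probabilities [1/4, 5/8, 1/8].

H(X) = -Σ p(x) log₂ p(x)
  -1/4 × log₂(1/4) = 0.5000
  -5/8 × log₂(5/8) = 0.4238
  -1/8 × log₂(1/8) = 0.3750
H(X) = 1.2988 bits


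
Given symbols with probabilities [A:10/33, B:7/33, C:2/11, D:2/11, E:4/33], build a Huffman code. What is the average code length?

Huffman tree construction:
Combine smallest probabilities repeatedly
Resulting codes:
  A: 10 (length 2)
  B: 01 (length 2)
  C: 111 (length 3)
  D: 00 (length 2)
  E: 110 (length 3)
Average length = Σ p(s) × length(s) = 2.3030 bits


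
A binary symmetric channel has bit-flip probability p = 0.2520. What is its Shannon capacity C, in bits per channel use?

For BSC with error probability p:
C = 1 - H(p) where H(p) is binary entropy
H(0.2520) = -0.2520 × log₂(0.2520) - 0.7480 × log₂(0.7480)
H(p) = 0.8144
C = 1 - 0.8144 = 0.1856 bits/use


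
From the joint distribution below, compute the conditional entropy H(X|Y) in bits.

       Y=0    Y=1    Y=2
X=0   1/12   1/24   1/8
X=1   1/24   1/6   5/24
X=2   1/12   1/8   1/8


H(X|Y) = Σ_y p(y) H(X|Y=y)
  p(Y=0) = 5/24, H(X|Y=0) = 1.5219
  p(Y=1) = 1/3, H(X|Y=1) = 1.4056
  p(Y=2) = 11/24, H(X|Y=2) = 1.5395
H(X|Y) = 0.2083×1.5219 + 0.3333×1.4056 + 0.4583×1.5395 = 1.4912 bits


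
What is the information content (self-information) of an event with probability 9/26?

Information content I(x) = -log₂(p(x))
I = -log₂(9/26) = -log₂(0.3462)
I = 1.5305 bits


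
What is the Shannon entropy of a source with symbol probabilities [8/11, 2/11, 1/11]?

H(X) = -Σ p(x) log₂ p(x)
  -8/11 × log₂(8/11) = 0.3341
  -2/11 × log₂(2/11) = 0.4472
  -1/11 × log₂(1/11) = 0.3145
H(X) = 1.0958 bits


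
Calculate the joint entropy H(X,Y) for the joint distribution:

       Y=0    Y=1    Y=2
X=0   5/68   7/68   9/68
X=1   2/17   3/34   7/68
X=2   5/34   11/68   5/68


H(X,Y) = -Σ p(x,y) log₂ p(x,y)
  p(0,0)=5/68: -0.0735 × log₂(0.0735) = 0.2769
  p(0,1)=7/68: -0.1029 × log₂(0.1029) = 0.3377
  p(0,2)=9/68: -0.1324 × log₂(0.1324) = 0.3861
  p(1,0)=2/17: -0.1176 × log₂(0.1176) = 0.3632
  p(1,1)=3/34: -0.0882 × log₂(0.0882) = 0.3090
  p(1,2)=7/68: -0.1029 × log₂(0.1029) = 0.3377
  p(2,0)=5/34: -0.1471 × log₂(0.1471) = 0.4067
  p(2,1)=11/68: -0.1618 × log₂(0.1618) = 0.4251
  p(2,2)=5/68: -0.0735 × log₂(0.0735) = 0.2769
H(X,Y) = 3.1193 bits


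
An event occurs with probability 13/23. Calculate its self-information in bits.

Information content I(x) = -log₂(p(x))
I = -log₂(13/23) = -log₂(0.5652)
I = 0.8231 bits


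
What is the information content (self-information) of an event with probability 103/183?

Information content I(x) = -log₂(p(x))
I = -log₂(103/183) = -log₂(0.5628)
I = 0.8292 bits


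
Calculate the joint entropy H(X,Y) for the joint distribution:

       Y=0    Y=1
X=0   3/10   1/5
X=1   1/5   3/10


H(X,Y) = -Σ p(x,y) log₂ p(x,y)
  p(0,0)=3/10: -0.3000 × log₂(0.3000) = 0.5211
  p(0,1)=1/5: -0.2000 × log₂(0.2000) = 0.4644
  p(1,0)=1/5: -0.2000 × log₂(0.2000) = 0.4644
  p(1,1)=3/10: -0.3000 × log₂(0.3000) = 0.5211
H(X,Y) = 1.9710 bits


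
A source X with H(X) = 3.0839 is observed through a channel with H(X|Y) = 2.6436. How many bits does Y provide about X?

I(X;Y) = H(X) - H(X|Y)
I(X;Y) = 3.0839 - 2.6436 = 0.4403 bits


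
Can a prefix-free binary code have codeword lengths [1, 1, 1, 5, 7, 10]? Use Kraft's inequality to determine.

Kraft inequality: Σ 2^(-l_i) ≤ 1 for prefix-free code
Calculating: 2^(-1) + 2^(-1) + 2^(-1) + 2^(-5) + 2^(-7) + 2^(-10)
= 0.5 + 0.5 + 0.5 + 0.03125 + 0.0078125 + 0.0009765625
= 1.5400
Since 1.5400 > 1, prefix-free code does not exist


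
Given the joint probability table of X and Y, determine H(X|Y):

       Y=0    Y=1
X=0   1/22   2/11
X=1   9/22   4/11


H(X|Y) = Σ_y p(y) H(X|Y=y)
  p(Y=0) = 5/11, H(X|Y=0) = 0.4690
  p(Y=1) = 6/11, H(X|Y=1) = 0.9183
H(X|Y) = 0.4545×0.4690 + 0.5455×0.9183 = 0.7141 bits


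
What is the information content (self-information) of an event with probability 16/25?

Information content I(x) = -log₂(p(x))
I = -log₂(16/25) = -log₂(0.6400)
I = 0.6439 bits


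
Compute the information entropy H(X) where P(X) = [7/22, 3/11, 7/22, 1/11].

H(X) = -Σ p(x) log₂ p(x)
  -7/22 × log₂(7/22) = 0.5257
  -3/11 × log₂(3/11) = 0.5112
  -7/22 × log₂(7/22) = 0.5257
  -1/11 × log₂(1/11) = 0.3145
H(X) = 1.8770 bits


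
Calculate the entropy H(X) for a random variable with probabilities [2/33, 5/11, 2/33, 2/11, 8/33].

H(X) = -Σ p(x) log₂ p(x)
  -2/33 × log₂(2/33) = 0.2451
  -5/11 × log₂(5/11) = 0.5170
  -2/33 × log₂(2/33) = 0.2451
  -2/11 × log₂(2/11) = 0.4472
  -8/33 × log₂(8/33) = 0.4956
H(X) = 1.9501 bits


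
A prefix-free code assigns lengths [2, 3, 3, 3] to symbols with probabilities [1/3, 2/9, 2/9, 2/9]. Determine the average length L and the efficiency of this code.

Average length L = Σ p_i × l_i = 2.6667 bits
Entropy H = 1.9749 bits
Efficiency η = H/L × 100% = 74.06%


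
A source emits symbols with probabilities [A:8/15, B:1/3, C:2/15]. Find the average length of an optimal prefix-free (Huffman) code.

Huffman tree construction:
Combine smallest probabilities repeatedly
Resulting codes:
  A: 1 (length 1)
  B: 01 (length 2)
  C: 00 (length 2)
Average length = Σ p(s) × length(s) = 1.4667 bits


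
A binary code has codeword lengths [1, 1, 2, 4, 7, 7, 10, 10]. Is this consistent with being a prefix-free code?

Kraft inequality: Σ 2^(-l_i) ≤ 1 for prefix-free code
Calculating: 2^(-1) + 2^(-1) + 2^(-2) + 2^(-4) + 2^(-7) + 2^(-7) + 2^(-10) + 2^(-10)
= 0.5 + 0.5 + 0.25 + 0.0625 + 0.0078125 + 0.0078125 + 0.0009765625 + 0.0009765625
= 1.3301
Since 1.3301 > 1, prefix-free code does not exist


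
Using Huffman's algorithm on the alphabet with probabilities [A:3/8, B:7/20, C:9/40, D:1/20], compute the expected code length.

Huffman tree construction:
Combine smallest probabilities repeatedly
Resulting codes:
  A: 0 (length 1)
  B: 11 (length 2)
  C: 101 (length 3)
  D: 100 (length 3)
Average length = Σ p(s) × length(s) = 1.9000 bits


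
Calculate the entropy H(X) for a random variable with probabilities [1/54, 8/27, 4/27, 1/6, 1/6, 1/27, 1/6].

H(X) = -Σ p(x) log₂ p(x)
  -1/54 × log₂(1/54) = 0.1066
  -8/27 × log₂(8/27) = 0.5200
  -4/27 × log₂(4/27) = 0.4081
  -1/6 × log₂(1/6) = 0.4308
  -1/6 × log₂(1/6) = 0.4308
  -1/27 × log₂(1/27) = 0.1761
  -1/6 × log₂(1/6) = 0.4308
H(X) = 2.5033 bits


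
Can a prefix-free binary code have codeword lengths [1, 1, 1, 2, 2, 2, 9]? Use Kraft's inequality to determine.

Kraft inequality: Σ 2^(-l_i) ≤ 1 for prefix-free code
Calculating: 2^(-1) + 2^(-1) + 2^(-1) + 2^(-2) + 2^(-2) + 2^(-2) + 2^(-9)
= 0.5 + 0.5 + 0.5 + 0.25 + 0.25 + 0.25 + 0.001953125
= 2.2520
Since 2.2520 > 1, prefix-free code does not exist


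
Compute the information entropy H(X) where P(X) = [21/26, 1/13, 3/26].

H(X) = -Σ p(x) log₂ p(x)
  -21/26 × log₂(21/26) = 0.2489
  -1/13 × log₂(1/13) = 0.2846
  -3/26 × log₂(3/26) = 0.3595
H(X) = 0.8930 bits


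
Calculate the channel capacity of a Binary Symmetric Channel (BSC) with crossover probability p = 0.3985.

For BSC with error probability p:
C = 1 - H(p) where H(p) is binary entropy
H(0.3985) = -0.3985 × log₂(0.3985) - 0.6015 × log₂(0.6015)
H(p) = 0.9701
C = 1 - 0.9701 = 0.0299 bits/use


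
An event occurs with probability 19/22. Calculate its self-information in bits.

Information content I(x) = -log₂(p(x))
I = -log₂(19/22) = -log₂(0.8636)
I = 0.2115 bits


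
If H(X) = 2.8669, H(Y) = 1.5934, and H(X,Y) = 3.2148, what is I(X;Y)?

I(X;Y) = H(X) + H(Y) - H(X,Y)
I(X;Y) = 2.8669 + 1.5934 - 3.2148 = 1.2455 bits


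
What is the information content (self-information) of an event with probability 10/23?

Information content I(x) = -log₂(p(x))
I = -log₂(10/23) = -log₂(0.4348)
I = 1.2016 bits


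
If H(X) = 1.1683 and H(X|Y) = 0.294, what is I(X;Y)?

I(X;Y) = H(X) - H(X|Y)
I(X;Y) = 1.1683 - 0.294 = 0.8743 bits


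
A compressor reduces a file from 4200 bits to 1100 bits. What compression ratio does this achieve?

Compression ratio = Original / Compressed
= 4200 / 1100 = 3.82:1


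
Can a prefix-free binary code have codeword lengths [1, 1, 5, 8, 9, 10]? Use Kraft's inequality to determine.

Kraft inequality: Σ 2^(-l_i) ≤ 1 for prefix-free code
Calculating: 2^(-1) + 2^(-1) + 2^(-5) + 2^(-8) + 2^(-9) + 2^(-10)
= 0.5 + 0.5 + 0.03125 + 0.00390625 + 0.001953125 + 0.0009765625
= 1.0381
Since 1.0381 > 1, prefix-free code does not exist


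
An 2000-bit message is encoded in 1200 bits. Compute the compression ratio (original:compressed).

Compression ratio = Original / Compressed
= 2000 / 1200 = 1.67:1


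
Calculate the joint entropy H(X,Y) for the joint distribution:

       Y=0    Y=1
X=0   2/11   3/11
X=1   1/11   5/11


H(X,Y) = -Σ p(x,y) log₂ p(x,y)
  p(0,0)=2/11: -0.1818 × log₂(0.1818) = 0.4472
  p(0,1)=3/11: -0.2727 × log₂(0.2727) = 0.5112
  p(1,0)=1/11: -0.0909 × log₂(0.0909) = 0.3145
  p(1,1)=5/11: -0.4545 × log₂(0.4545) = 0.5170
H(X,Y) = 1.7899 bits


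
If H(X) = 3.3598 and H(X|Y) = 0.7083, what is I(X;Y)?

I(X;Y) = H(X) - H(X|Y)
I(X;Y) = 3.3598 - 0.7083 = 2.6515 bits


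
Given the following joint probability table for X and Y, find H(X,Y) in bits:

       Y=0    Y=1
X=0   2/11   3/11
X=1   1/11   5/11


H(X,Y) = -Σ p(x,y) log₂ p(x,y)
  p(0,0)=2/11: -0.1818 × log₂(0.1818) = 0.4472
  p(0,1)=3/11: -0.2727 × log₂(0.2727) = 0.5112
  p(1,0)=1/11: -0.0909 × log₂(0.0909) = 0.3145
  p(1,1)=5/11: -0.4545 × log₂(0.4545) = 0.5170
H(X,Y) = 1.7899 bits


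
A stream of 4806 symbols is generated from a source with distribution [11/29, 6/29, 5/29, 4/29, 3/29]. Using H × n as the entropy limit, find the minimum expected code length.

Entropy H = 2.1708 bits/symbol
Minimum bits = H × n = 2.1708 × 4806
= 10432.90 bits


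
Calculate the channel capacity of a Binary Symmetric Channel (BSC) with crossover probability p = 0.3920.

For BSC with error probability p:
C = 1 - H(p) where H(p) is binary entropy
H(0.3920) = -0.3920 × log₂(0.3920) - 0.6080 × log₂(0.6080)
H(p) = 0.9661
C = 1 - 0.9661 = 0.0339 bits/use


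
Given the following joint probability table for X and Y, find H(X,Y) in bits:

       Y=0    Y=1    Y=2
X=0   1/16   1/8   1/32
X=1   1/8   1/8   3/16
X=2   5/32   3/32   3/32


H(X,Y) = -Σ p(x,y) log₂ p(x,y)
  p(0,0)=1/16: -0.0625 × log₂(0.0625) = 0.2500
  p(0,1)=1/8: -0.1250 × log₂(0.1250) = 0.3750
  p(0,2)=1/32: -0.0312 × log₂(0.0312) = 0.1562
  p(1,0)=1/8: -0.1250 × log₂(0.1250) = 0.3750
  p(1,1)=1/8: -0.1250 × log₂(0.1250) = 0.3750
  p(1,2)=3/16: -0.1875 × log₂(0.1875) = 0.4528
  p(2,0)=5/32: -0.1562 × log₂(0.1562) = 0.4184
  p(2,1)=3/32: -0.0938 × log₂(0.0938) = 0.3202
  p(2,2)=3/32: -0.0938 × log₂(0.0938) = 0.3202
H(X,Y) = 3.0428 bits


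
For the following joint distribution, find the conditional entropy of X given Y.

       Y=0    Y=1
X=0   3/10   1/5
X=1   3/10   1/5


H(X|Y) = Σ_y p(y) H(X|Y=y)
  p(Y=0) = 3/5, H(X|Y=0) = 1.0000
  p(Y=1) = 2/5, H(X|Y=1) = 1.0000
H(X|Y) = 0.6000×1.0000 + 0.4000×1.0000 = 1.0000 bits


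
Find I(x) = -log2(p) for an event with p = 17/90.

Information content I(x) = -log₂(p(x))
I = -log₂(17/90) = -log₂(0.1889)
I = 2.4044 bits


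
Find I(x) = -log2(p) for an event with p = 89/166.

Information content I(x) = -log₂(p(x))
I = -log₂(89/166) = -log₂(0.5361)
I = 0.8993 bits


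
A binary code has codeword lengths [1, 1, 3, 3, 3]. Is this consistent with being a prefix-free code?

Kraft inequality: Σ 2^(-l_i) ≤ 1 for prefix-free code
Calculating: 2^(-1) + 2^(-1) + 2^(-3) + 2^(-3) + 2^(-3)
= 0.5 + 0.5 + 0.125 + 0.125 + 0.125
= 1.3750
Since 1.3750 > 1, prefix-free code does not exist


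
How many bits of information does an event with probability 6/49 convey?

Information content I(x) = -log₂(p(x))
I = -log₂(6/49) = -log₂(0.1224)
I = 3.0297 bits


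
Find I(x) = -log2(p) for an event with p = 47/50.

Information content I(x) = -log₂(p(x))
I = -log₂(47/50) = -log₂(0.9400)
I = 0.0893 bits


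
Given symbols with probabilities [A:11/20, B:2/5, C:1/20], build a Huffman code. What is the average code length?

Huffman tree construction:
Combine smallest probabilities repeatedly
Resulting codes:
  A: 1 (length 1)
  B: 01 (length 2)
  C: 00 (length 2)
Average length = Σ p(s) × length(s) = 1.4500 bits


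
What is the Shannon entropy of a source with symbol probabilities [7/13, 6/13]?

H(X) = -Σ p(x) log₂ p(x)
  -7/13 × log₂(7/13) = 0.4809
  -6/13 × log₂(6/13) = 0.5148
H(X) = 0.9957 bits


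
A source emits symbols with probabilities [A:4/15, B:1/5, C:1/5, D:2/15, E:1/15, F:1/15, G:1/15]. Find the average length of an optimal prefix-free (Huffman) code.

Huffman tree construction:
Combine smallest probabilities repeatedly
Resulting codes:
  A: 10 (length 2)
  B: 111 (length 3)
  C: 00 (length 2)
  D: 011 (length 3)
  E: 1100 (length 4)
  F: 1101 (length 4)
  G: 010 (length 3)
Average length = Σ p(s) × length(s) = 2.6667 bits


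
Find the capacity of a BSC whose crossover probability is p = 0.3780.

For BSC with error probability p:
C = 1 - H(p) where H(p) is binary entropy
H(0.3780) = -0.3780 × log₂(0.3780) - 0.6220 × log₂(0.6220)
H(p) = 0.9566
C = 1 - 0.9566 = 0.0434 bits/use


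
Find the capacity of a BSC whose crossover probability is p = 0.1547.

For BSC with error probability p:
C = 1 - H(p) where H(p) is binary entropy
H(0.1547) = -0.1547 × log₂(0.1547) - 0.8453 × log₂(0.8453)
H(p) = 0.6215
C = 1 - 0.6215 = 0.3785 bits/use


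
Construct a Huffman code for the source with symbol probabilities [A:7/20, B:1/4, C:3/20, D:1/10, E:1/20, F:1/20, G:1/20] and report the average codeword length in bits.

Huffman tree construction:
Combine smallest probabilities repeatedly
Resulting codes:
  A: 11 (length 2)
  B: 01 (length 2)
  C: 101 (length 3)
  D: 001 (length 3)
  E: 1000 (length 4)
  F: 1001 (length 4)
  G: 000 (length 3)
Average length = Σ p(s) × length(s) = 2.5000 bits


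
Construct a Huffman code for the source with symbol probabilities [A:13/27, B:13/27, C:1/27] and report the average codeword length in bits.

Huffman tree construction:
Combine smallest probabilities repeatedly
Resulting codes:
  A: 11 (length 2)
  B: 0 (length 1)
  C: 10 (length 2)
Average length = Σ p(s) × length(s) = 1.5185 bits


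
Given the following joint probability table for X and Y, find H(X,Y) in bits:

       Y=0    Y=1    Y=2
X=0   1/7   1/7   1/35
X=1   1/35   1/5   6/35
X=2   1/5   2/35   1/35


H(X,Y) = -Σ p(x,y) log₂ p(x,y)
  p(0,0)=1/7: -0.1429 × log₂(0.1429) = 0.4011
  p(0,1)=1/7: -0.1429 × log₂(0.1429) = 0.4011
  p(0,2)=1/35: -0.0286 × log₂(0.0286) = 0.1466
  p(1,0)=1/35: -0.0286 × log₂(0.0286) = 0.1466
  p(1,1)=1/5: -0.2000 × log₂(0.2000) = 0.4644
  p(1,2)=6/35: -0.1714 × log₂(0.1714) = 0.4362
  p(2,0)=1/5: -0.2000 × log₂(0.2000) = 0.4644
  p(2,1)=2/35: -0.0571 × log₂(0.0571) = 0.2360
  p(2,2)=1/35: -0.0286 × log₂(0.0286) = 0.1466
H(X,Y) = 2.8427 bits


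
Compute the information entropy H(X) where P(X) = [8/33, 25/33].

H(X) = -Σ p(x) log₂ p(x)
  -8/33 × log₂(8/33) = 0.4956
  -25/33 × log₂(25/33) = 0.3034
H(X) = 0.7990 bits


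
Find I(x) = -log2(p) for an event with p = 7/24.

Information content I(x) = -log₂(p(x))
I = -log₂(7/24) = -log₂(0.2917)
I = 1.7776 bits


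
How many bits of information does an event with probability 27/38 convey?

Information content I(x) = -log₂(p(x))
I = -log₂(27/38) = -log₂(0.7105)
I = 0.4930 bits


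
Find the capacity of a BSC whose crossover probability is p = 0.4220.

For BSC with error probability p:
C = 1 - H(p) where H(p) is binary entropy
H(0.4220) = -0.4220 × log₂(0.4220) - 0.5780 × log₂(0.5780)
H(p) = 0.9824
C = 1 - 0.9824 = 0.0176 bits/use


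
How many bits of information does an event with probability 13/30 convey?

Information content I(x) = -log₂(p(x))
I = -log₂(13/30) = -log₂(0.4333)
I = 1.2065 bits


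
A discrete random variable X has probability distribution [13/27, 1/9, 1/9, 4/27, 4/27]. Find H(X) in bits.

H(X) = -Σ p(x) log₂ p(x)
  -13/27 × log₂(13/27) = 0.5077
  -1/9 × log₂(1/9) = 0.3522
  -1/9 × log₂(1/9) = 0.3522
  -4/27 × log₂(4/27) = 0.4081
  -4/27 × log₂(4/27) = 0.4081
H(X) = 2.0284 bits


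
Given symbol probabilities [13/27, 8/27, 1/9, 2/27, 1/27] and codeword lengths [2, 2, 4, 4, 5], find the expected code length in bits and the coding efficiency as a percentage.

Average length L = Σ p_i × l_i = 2.4815 bits
Entropy H = 1.8341 bits
Efficiency η = H/L × 100% = 73.91%


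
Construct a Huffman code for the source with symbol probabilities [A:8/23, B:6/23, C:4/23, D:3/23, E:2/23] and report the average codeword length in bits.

Huffman tree construction:
Combine smallest probabilities repeatedly
Resulting codes:
  A: 11 (length 2)
  B: 10 (length 2)
  C: 00 (length 2)
  D: 011 (length 3)
  E: 010 (length 3)
Average length = Σ p(s) × length(s) = 2.2174 bits


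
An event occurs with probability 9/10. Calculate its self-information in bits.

Information content I(x) = -log₂(p(x))
I = -log₂(9/10) = -log₂(0.9000)
I = 0.1520 bits


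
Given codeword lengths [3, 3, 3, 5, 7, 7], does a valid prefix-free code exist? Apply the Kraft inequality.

Kraft inequality: Σ 2^(-l_i) ≤ 1 for prefix-free code
Calculating: 2^(-3) + 2^(-3) + 2^(-3) + 2^(-5) + 2^(-7) + 2^(-7)
= 0.125 + 0.125 + 0.125 + 0.03125 + 0.0078125 + 0.0078125
= 0.4219
Since 0.4219 ≤ 1, prefix-free code exists


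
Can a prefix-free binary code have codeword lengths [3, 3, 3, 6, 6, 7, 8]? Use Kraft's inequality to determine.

Kraft inequality: Σ 2^(-l_i) ≤ 1 for prefix-free code
Calculating: 2^(-3) + 2^(-3) + 2^(-3) + 2^(-6) + 2^(-6) + 2^(-7) + 2^(-8)
= 0.125 + 0.125 + 0.125 + 0.015625 + 0.015625 + 0.0078125 + 0.00390625
= 0.4180
Since 0.4180 ≤ 1, prefix-free code exists


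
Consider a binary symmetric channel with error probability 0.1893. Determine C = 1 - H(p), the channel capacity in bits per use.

For BSC with error probability p:
C = 1 - H(p) where H(p) is binary entropy
H(0.1893) = -0.1893 × log₂(0.1893) - 0.8107 × log₂(0.8107)
H(p) = 0.7000
C = 1 - 0.7000 = 0.3000 bits/use


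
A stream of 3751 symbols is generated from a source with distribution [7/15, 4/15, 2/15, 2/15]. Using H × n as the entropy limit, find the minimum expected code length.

Entropy H = 1.7968 bits/symbol
Minimum bits = H × n = 1.7968 × 3751
= 6739.77 bits


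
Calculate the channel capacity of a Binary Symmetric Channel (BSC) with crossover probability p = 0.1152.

For BSC with error probability p:
C = 1 - H(p) where H(p) is binary entropy
H(0.1152) = -0.1152 × log₂(0.1152) - 0.8848 × log₂(0.8848)
H(p) = 0.5154
C = 1 - 0.5154 = 0.4846 bits/use


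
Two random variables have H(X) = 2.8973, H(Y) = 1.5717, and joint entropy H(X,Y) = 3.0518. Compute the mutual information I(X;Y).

I(X;Y) = H(X) + H(Y) - H(X,Y)
I(X;Y) = 2.8973 + 1.5717 - 3.0518 = 1.4172 bits


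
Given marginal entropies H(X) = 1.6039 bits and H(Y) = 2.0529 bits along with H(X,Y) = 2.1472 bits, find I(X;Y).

I(X;Y) = H(X) + H(Y) - H(X,Y)
I(X;Y) = 1.6039 + 2.0529 - 2.1472 = 1.5096 bits


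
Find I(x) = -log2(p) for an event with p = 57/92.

Information content I(x) = -log₂(p(x))
I = -log₂(57/92) = -log₂(0.6196)
I = 0.6907 bits


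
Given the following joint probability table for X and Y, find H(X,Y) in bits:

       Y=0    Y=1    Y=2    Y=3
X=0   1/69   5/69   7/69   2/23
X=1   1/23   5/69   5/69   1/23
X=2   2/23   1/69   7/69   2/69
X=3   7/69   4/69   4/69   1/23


H(X,Y) = -Σ p(x,y) log₂ p(x,y)
  p(0,0)=1/69: -0.0145 × log₂(0.0145) = 0.0885
  p(0,1)=5/69: -0.0725 × log₂(0.0725) = 0.2744
  p(0,2)=7/69: -0.1014 × log₂(0.1014) = 0.3349
  p(0,3)=2/23: -0.0870 × log₂(0.0870) = 0.3064
  p(1,0)=1/23: -0.0435 × log₂(0.0435) = 0.1967
  p(1,1)=5/69: -0.0725 × log₂(0.0725) = 0.2744
  p(1,2)=5/69: -0.0725 × log₂(0.0725) = 0.2744
  p(1,3)=1/23: -0.0435 × log₂(0.0435) = 0.1967
  p(2,0)=2/23: -0.0870 × log₂(0.0870) = 0.3064
  p(2,1)=1/69: -0.0145 × log₂(0.0145) = 0.0885
  p(2,2)=7/69: -0.1014 × log₂(0.1014) = 0.3349
  p(2,3)=2/69: -0.0290 × log₂(0.0290) = 0.1481
  p(3,0)=7/69: -0.1014 × log₂(0.1014) = 0.3349
  p(3,1)=4/69: -0.0580 × log₂(0.0580) = 0.2382
  p(3,2)=4/69: -0.0580 × log₂(0.0580) = 0.2382
  p(3,3)=1/23: -0.0435 × log₂(0.0435) = 0.1967
H(X,Y) = 3.8322 bits
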